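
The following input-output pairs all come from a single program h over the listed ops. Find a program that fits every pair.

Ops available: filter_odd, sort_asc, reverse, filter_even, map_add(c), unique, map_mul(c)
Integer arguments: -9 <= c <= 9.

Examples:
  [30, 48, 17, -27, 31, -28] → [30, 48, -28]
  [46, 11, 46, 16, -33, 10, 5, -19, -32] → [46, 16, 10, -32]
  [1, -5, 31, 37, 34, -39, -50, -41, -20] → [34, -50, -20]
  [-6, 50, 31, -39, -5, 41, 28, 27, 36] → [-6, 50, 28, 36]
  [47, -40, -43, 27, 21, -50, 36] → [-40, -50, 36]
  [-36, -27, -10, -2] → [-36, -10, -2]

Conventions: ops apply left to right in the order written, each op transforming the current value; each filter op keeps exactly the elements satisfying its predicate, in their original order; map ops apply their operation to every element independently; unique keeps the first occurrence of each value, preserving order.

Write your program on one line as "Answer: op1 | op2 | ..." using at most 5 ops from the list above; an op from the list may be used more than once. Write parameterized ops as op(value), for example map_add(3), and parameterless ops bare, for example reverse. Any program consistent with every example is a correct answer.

reverse | filter_even | reverse | unique

Check, running the answer program on each example:
  [30, 48, 17, -27, 31, -28] -> [-28, 31, -27, 17, 48, 30] -> [-28, 48, 30] -> [30, 48, -28] -> [30, 48, -28]
  [46, 11, 46, 16, -33, 10, 5, -19, -32] -> [-32, -19, 5, 10, -33, 16, 46, 11, 46] -> [-32, 10, 16, 46, 46] -> [46, 46, 16, 10, -32] -> [46, 16, 10, -32]
  [1, -5, 31, 37, 34, -39, -50, -41, -20] -> [-20, -41, -50, -39, 34, 37, 31, -5, 1] -> [-20, -50, 34] -> [34, -50, -20] -> [34, -50, -20]
  [-6, 50, 31, -39, -5, 41, 28, 27, 36] -> [36, 27, 28, 41, -5, -39, 31, 50, -6] -> [36, 28, 50, -6] -> [-6, 50, 28, 36] -> [-6, 50, 28, 36]
  [47, -40, -43, 27, 21, -50, 36] -> [36, -50, 21, 27, -43, -40, 47] -> [36, -50, -40] -> [-40, -50, 36] -> [-40, -50, 36]
  [-36, -27, -10, -2] -> [-2, -10, -27, -36] -> [-2, -10, -36] -> [-36, -10, -2] -> [-36, -10, -2]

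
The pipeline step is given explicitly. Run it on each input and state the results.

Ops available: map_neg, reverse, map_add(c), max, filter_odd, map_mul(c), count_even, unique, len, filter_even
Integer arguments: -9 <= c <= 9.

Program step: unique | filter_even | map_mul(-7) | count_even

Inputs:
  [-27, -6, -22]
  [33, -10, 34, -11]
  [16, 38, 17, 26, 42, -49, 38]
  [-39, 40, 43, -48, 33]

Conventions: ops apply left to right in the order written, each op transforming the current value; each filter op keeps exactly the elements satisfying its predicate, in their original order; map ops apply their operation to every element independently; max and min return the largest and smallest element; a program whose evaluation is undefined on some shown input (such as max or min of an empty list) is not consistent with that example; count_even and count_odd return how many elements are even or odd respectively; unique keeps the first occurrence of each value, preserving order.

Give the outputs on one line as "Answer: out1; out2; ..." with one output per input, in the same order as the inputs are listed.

Execution, op by op:
  [-27, -6, -22] -> [-27, -6, -22] -> [-6, -22] -> [42, 154] -> 2
  [33, -10, 34, -11] -> [33, -10, 34, -11] -> [-10, 34] -> [70, -238] -> 2
  [16, 38, 17, 26, 42, -49, 38] -> [16, 38, 17, 26, 42, -49] -> [16, 38, 26, 42] -> [-112, -266, -182, -294] -> 4
  [-39, 40, 43, -48, 33] -> [-39, 40, 43, -48, 33] -> [40, -48] -> [-280, 336] -> 2

2; 2; 4; 2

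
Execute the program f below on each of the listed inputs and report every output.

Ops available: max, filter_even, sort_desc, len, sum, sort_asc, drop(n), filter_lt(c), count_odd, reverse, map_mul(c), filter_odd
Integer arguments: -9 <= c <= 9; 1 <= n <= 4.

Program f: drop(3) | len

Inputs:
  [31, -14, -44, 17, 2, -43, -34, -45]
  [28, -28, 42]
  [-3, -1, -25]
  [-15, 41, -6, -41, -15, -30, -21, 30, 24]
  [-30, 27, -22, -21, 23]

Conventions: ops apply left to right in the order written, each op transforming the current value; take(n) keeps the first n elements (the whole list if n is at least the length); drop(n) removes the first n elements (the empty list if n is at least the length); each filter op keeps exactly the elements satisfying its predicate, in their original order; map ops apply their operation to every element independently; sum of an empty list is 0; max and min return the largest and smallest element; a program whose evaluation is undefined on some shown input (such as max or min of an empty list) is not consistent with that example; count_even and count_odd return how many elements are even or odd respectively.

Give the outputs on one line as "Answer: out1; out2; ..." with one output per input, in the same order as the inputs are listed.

5; 0; 0; 6; 2

Execution, op by op:
  [31, -14, -44, 17, 2, -43, -34, -45] -> [17, 2, -43, -34, -45] -> 5
  [28, -28, 42] -> [] -> 0
  [-3, -1, -25] -> [] -> 0
  [-15, 41, -6, -41, -15, -30, -21, 30, 24] -> [-41, -15, -30, -21, 30, 24] -> 6
  [-30, 27, -22, -21, 23] -> [-21, 23] -> 2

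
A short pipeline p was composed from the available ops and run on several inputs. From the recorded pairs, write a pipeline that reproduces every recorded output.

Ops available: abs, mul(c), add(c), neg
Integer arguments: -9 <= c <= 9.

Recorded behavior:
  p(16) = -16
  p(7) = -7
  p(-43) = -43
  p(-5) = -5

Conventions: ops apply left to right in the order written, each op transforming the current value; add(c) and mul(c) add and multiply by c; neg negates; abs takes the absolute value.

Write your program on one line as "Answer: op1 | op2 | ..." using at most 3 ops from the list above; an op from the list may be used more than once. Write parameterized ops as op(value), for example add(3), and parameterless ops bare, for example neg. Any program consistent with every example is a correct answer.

neg | abs | neg

Check, running the answer program on each example:
  16 -> -16 -> 16 -> -16
  7 -> -7 -> 7 -> -7
  -43 -> 43 -> 43 -> -43
  -5 -> 5 -> 5 -> -5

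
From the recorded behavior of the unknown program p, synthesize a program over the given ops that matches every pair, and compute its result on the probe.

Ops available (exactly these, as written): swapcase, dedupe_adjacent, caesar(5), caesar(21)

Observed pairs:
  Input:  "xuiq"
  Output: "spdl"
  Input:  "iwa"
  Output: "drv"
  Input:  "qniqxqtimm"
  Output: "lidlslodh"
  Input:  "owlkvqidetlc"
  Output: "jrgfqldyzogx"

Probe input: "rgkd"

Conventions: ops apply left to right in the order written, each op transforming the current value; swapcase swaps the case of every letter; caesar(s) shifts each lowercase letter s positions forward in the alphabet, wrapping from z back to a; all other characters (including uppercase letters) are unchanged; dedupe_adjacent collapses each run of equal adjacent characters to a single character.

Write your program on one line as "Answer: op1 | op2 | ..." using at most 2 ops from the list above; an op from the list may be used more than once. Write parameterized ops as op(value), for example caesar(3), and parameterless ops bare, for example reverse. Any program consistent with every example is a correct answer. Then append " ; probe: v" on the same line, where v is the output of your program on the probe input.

dedupe_adjacent | caesar(21) ; probe: "mbfy"

Check, running the answer program on each example:
  "xuiq" -> "xuiq" -> "spdl"
  "iwa" -> "iwa" -> "drv"
  "qniqxqtimm" -> "qniqxqtim" -> "lidlslodh"
  "owlkvqidetlc" -> "owlkvqidetlc" -> "jrgfqldyzogx"
  probe: "rgkd" -> "rgkd" -> "mbfy"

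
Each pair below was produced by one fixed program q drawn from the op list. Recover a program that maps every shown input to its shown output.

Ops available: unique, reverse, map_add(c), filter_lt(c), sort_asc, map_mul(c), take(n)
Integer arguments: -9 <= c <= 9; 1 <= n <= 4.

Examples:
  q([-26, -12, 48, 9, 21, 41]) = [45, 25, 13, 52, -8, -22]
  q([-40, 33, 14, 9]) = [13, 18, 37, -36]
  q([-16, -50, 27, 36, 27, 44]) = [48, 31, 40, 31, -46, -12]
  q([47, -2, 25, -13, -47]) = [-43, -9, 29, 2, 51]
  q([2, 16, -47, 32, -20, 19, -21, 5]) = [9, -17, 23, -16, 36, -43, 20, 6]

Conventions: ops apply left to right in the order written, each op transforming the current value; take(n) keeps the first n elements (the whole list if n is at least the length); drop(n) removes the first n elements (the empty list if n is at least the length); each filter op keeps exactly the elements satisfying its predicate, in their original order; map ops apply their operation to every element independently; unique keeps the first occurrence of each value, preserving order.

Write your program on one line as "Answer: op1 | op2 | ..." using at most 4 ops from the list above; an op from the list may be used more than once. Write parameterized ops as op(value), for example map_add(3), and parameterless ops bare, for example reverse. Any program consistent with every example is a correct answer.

map_add(-3) | map_add(7) | reverse

Check, running the answer program on each example:
  [-26, -12, 48, 9, 21, 41] -> [-29, -15, 45, 6, 18, 38] -> [-22, -8, 52, 13, 25, 45] -> [45, 25, 13, 52, -8, -22]
  [-40, 33, 14, 9] -> [-43, 30, 11, 6] -> [-36, 37, 18, 13] -> [13, 18, 37, -36]
  [-16, -50, 27, 36, 27, 44] -> [-19, -53, 24, 33, 24, 41] -> [-12, -46, 31, 40, 31, 48] -> [48, 31, 40, 31, -46, -12]
  [47, -2, 25, -13, -47] -> [44, -5, 22, -16, -50] -> [51, 2, 29, -9, -43] -> [-43, -9, 29, 2, 51]
  [2, 16, -47, 32, -20, 19, -21, 5] -> [-1, 13, -50, 29, -23, 16, -24, 2] -> [6, 20, -43, 36, -16, 23, -17, 9] -> [9, -17, 23, -16, 36, -43, 20, 6]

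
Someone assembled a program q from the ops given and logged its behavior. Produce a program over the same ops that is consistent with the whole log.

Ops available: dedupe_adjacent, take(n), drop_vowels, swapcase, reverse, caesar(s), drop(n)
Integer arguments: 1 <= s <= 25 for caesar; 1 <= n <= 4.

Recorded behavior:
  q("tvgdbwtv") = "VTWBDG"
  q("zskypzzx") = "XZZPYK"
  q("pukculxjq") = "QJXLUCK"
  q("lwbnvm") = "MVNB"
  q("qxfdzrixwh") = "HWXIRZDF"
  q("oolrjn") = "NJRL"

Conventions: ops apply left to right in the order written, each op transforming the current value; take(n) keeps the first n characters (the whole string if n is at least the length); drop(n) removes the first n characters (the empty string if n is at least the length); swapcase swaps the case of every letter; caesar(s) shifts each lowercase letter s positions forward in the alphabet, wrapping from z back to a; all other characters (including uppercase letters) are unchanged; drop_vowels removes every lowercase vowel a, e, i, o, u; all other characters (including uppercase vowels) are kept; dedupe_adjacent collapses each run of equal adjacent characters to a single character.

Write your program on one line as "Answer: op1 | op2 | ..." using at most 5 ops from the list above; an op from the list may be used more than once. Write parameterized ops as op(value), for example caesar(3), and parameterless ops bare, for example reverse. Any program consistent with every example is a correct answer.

caesar(2) | drop(2) | caesar(24) | reverse | swapcase

Check, running the answer program on each example:
  "tvgdbwtv" -> "vxifdyvx" -> "ifdyvx" -> "gdbwtv" -> "vtwbdg" -> "VTWBDG"
  "zskypzzx" -> "bumarbbz" -> "marbbz" -> "kypzzx" -> "xzzpyk" -> "XZZPYK"
  "pukculxjq" -> "rwmewnzls" -> "mewnzls" -> "kculxjq" -> "qjxluck" -> "QJXLUCK"
  "lwbnvm" -> "nydpxo" -> "dpxo" -> "bnvm" -> "mvnb" -> "MVNB"
  "qxfdzrixwh" -> "szhfbtkzyj" -> "hfbtkzyj" -> "fdzrixwh" -> "hwxirzdf" -> "HWXIRZDF"
  "oolrjn" -> "qqntlp" -> "ntlp" -> "lrjn" -> "njrl" -> "NJRL"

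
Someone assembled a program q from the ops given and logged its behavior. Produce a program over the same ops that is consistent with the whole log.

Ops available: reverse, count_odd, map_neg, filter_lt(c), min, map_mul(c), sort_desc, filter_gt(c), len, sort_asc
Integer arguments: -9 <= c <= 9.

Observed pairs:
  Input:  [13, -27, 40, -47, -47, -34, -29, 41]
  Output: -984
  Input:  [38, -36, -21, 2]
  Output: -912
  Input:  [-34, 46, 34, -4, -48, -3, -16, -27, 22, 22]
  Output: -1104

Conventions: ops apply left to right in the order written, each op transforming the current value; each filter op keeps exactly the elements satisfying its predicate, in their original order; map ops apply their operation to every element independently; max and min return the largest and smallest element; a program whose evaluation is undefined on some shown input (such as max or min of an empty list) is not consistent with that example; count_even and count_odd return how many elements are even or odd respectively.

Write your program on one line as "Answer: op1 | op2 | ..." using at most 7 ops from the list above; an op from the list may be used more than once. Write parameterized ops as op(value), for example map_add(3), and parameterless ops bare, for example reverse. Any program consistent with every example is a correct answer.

reverse | sort_desc | reverse | map_mul(-3) | map_mul(8) | min

Check, running the answer program on each example:
  [13, -27, 40, -47, -47, -34, -29, 41] -> [41, -29, -34, -47, -47, 40, -27, 13] -> [41, 40, 13, -27, -29, -34, -47, -47] -> [-47, -47, -34, -29, -27, 13, 40, 41] -> [141, 141, 102, 87, 81, -39, -120, -123] -> [1128, 1128, 816, 696, 648, -312, -960, -984] -> -984
  [38, -36, -21, 2] -> [2, -21, -36, 38] -> [38, 2, -21, -36] -> [-36, -21, 2, 38] -> [108, 63, -6, -114] -> [864, 504, -48, -912] -> -912
  [-34, 46, 34, -4, -48, -3, -16, -27, 22, 22] -> [22, 22, -27, -16, -3, -48, -4, 34, 46, -34] -> [46, 34, 22, 22, -3, -4, -16, -27, -34, -48] -> [-48, -34, -27, -16, -4, -3, 22, 22, 34, 46] -> [144, 102, 81, 48, 12, 9, -66, -66, -102, -138] -> [1152, 816, 648, 384, 96, 72, -528, -528, -816, -1104] -> -1104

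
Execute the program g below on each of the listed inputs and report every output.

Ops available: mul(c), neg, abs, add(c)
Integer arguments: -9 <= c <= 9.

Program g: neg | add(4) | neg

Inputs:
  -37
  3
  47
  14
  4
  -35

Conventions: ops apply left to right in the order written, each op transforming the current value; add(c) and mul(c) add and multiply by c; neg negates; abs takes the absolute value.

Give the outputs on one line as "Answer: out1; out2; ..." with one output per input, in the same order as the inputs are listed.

Execution, op by op:
  -37 -> 37 -> 41 -> -41
  3 -> -3 -> 1 -> -1
  47 -> -47 -> -43 -> 43
  14 -> -14 -> -10 -> 10
  4 -> -4 -> 0 -> 0
  -35 -> 35 -> 39 -> -39

-41; -1; 43; 10; 0; -39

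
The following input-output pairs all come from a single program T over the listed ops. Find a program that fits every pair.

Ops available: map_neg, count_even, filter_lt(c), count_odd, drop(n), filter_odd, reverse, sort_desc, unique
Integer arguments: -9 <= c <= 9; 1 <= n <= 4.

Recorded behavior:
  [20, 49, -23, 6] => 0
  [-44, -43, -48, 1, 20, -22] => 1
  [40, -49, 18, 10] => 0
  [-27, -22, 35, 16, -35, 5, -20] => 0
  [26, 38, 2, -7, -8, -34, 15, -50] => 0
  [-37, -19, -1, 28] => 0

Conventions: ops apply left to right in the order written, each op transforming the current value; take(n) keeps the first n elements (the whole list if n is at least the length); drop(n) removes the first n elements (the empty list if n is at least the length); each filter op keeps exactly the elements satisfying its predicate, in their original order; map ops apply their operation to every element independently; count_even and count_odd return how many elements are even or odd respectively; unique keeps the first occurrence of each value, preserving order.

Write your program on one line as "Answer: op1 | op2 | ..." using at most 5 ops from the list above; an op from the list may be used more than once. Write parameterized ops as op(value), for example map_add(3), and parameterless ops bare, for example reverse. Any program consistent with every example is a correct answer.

filter_lt(6) | filter_lt(3) | drop(3) | count_odd

Check, running the answer program on each example:
  [20, 49, -23, 6] -> [-23] -> [-23] -> [] -> 0
  [-44, -43, -48, 1, 20, -22] -> [-44, -43, -48, 1, -22] -> [-44, -43, -48, 1, -22] -> [1, -22] -> 1
  [40, -49, 18, 10] -> [-49] -> [-49] -> [] -> 0
  [-27, -22, 35, 16, -35, 5, -20] -> [-27, -22, -35, 5, -20] -> [-27, -22, -35, -20] -> [-20] -> 0
  [26, 38, 2, -7, -8, -34, 15, -50] -> [2, -7, -8, -34, -50] -> [2, -7, -8, -34, -50] -> [-34, -50] -> 0
  [-37, -19, -1, 28] -> [-37, -19, -1] -> [-37, -19, -1] -> [] -> 0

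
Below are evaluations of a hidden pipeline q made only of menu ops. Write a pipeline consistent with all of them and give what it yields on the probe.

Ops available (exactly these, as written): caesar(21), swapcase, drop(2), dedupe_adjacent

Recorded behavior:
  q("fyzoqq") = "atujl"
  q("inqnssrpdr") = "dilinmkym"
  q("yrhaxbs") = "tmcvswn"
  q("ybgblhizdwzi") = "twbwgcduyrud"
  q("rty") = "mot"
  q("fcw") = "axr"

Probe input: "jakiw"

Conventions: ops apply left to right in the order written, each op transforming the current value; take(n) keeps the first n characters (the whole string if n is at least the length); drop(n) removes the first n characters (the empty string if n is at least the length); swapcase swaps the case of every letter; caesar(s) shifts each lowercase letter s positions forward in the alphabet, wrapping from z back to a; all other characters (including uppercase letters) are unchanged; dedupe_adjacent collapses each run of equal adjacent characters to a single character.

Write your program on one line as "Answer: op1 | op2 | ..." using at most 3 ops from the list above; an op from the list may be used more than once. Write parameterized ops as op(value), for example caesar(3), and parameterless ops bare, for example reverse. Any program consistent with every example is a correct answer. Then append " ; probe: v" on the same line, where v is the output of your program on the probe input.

caesar(21) | dedupe_adjacent ; probe: "evfdr"

Check, running the answer program on each example:
  "fyzoqq" -> "atujll" -> "atujl"
  "inqnssrpdr" -> "dilinnmkym" -> "dilinmkym"
  "yrhaxbs" -> "tmcvswn" -> "tmcvswn"
  "ybgblhizdwzi" -> "twbwgcduyrud" -> "twbwgcduyrud"
  "rty" -> "mot" -> "mot"
  "fcw" -> "axr" -> "axr"
  probe: "jakiw" -> "evfdr" -> "evfdr"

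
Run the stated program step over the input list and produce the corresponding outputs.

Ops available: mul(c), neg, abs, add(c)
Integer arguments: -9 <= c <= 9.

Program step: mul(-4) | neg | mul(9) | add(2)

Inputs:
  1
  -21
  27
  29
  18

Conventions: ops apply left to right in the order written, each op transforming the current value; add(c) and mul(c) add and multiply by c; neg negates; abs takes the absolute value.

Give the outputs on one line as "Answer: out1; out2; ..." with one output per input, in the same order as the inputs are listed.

38; -754; 974; 1046; 650

Execution, op by op:
  1 -> -4 -> 4 -> 36 -> 38
  -21 -> 84 -> -84 -> -756 -> -754
  27 -> -108 -> 108 -> 972 -> 974
  29 -> -116 -> 116 -> 1044 -> 1046
  18 -> -72 -> 72 -> 648 -> 650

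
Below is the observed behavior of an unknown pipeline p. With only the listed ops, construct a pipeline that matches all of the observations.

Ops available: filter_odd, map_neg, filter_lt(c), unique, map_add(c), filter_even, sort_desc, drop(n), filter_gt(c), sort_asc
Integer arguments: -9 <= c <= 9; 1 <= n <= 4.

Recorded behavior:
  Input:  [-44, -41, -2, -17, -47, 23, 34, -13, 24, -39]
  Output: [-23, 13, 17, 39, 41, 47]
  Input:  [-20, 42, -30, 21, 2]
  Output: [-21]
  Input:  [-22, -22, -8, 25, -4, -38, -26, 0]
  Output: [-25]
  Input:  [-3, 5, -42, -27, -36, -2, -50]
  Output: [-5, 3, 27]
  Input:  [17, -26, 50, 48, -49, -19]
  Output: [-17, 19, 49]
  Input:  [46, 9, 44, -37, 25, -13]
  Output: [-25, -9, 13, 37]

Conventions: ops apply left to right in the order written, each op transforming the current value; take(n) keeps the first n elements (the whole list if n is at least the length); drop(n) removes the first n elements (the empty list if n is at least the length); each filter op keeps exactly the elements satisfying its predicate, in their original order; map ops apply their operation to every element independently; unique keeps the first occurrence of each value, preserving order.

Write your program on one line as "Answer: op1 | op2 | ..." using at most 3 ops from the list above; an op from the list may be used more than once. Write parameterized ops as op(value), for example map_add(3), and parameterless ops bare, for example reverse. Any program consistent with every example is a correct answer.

sort_desc | filter_odd | map_neg

Check, running the answer program on each example:
  [-44, -41, -2, -17, -47, 23, 34, -13, 24, -39] -> [34, 24, 23, -2, -13, -17, -39, -41, -44, -47] -> [23, -13, -17, -39, -41, -47] -> [-23, 13, 17, 39, 41, 47]
  [-20, 42, -30, 21, 2] -> [42, 21, 2, -20, -30] -> [21] -> [-21]
  [-22, -22, -8, 25, -4, -38, -26, 0] -> [25, 0, -4, -8, -22, -22, -26, -38] -> [25] -> [-25]
  [-3, 5, -42, -27, -36, -2, -50] -> [5, -2, -3, -27, -36, -42, -50] -> [5, -3, -27] -> [-5, 3, 27]
  [17, -26, 50, 48, -49, -19] -> [50, 48, 17, -19, -26, -49] -> [17, -19, -49] -> [-17, 19, 49]
  [46, 9, 44, -37, 25, -13] -> [46, 44, 25, 9, -13, -37] -> [25, 9, -13, -37] -> [-25, -9, 13, 37]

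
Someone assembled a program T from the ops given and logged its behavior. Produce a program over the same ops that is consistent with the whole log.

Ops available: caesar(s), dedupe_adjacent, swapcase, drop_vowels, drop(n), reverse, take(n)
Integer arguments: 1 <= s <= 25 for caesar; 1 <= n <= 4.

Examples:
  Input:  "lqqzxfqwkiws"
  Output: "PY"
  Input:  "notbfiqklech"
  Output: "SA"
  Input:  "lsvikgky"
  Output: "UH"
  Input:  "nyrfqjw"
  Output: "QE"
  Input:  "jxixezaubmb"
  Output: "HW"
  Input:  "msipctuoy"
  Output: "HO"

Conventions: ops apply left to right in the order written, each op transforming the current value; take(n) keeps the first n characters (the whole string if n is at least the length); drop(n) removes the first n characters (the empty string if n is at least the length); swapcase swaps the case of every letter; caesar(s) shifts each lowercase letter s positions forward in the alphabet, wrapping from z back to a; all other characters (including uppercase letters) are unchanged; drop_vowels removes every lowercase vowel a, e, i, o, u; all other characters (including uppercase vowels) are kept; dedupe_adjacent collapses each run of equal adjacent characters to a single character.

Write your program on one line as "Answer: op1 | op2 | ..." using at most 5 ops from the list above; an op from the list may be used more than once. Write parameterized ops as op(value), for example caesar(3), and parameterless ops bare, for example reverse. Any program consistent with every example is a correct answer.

caesar(16) | drop(2) | take(2) | caesar(9) | swapcase

Check, running the answer program on each example:
  "lqqzxfqwkiws" -> "bggpnvgmaymi" -> "gpnvgmaymi" -> "gp" -> "py" -> "PY"
  "notbfiqklech" -> "dejrvygabusx" -> "jrvygabusx" -> "jr" -> "sa" -> "SA"
  "lsvikgky" -> "bilyawao" -> "lyawao" -> "ly" -> "uh" -> "UH"
  "nyrfqjw" -> "dohvgzm" -> "hvgzm" -> "hv" -> "qe" -> "QE"
  "jxixezaubmb" -> "znynupqkrcr" -> "ynupqkrcr" -> "yn" -> "hw" -> "HW"
  "msipctuoy" -> "ciyfsjkeo" -> "yfsjkeo" -> "yf" -> "ho" -> "HO"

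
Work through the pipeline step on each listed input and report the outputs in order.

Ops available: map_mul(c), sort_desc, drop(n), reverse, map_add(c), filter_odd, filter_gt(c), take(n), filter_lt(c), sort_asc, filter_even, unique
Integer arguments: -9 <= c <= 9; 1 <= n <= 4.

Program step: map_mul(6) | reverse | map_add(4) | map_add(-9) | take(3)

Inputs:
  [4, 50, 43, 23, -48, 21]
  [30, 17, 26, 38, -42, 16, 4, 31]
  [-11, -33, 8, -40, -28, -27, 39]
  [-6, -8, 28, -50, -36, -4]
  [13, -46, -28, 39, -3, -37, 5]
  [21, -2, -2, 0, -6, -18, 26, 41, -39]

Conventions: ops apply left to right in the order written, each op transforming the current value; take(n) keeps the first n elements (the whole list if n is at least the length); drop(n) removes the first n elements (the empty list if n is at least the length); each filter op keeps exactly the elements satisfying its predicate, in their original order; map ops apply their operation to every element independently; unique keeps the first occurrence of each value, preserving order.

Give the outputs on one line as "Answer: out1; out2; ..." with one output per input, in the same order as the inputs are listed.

Execution, op by op:
  [4, 50, 43, 23, -48, 21] -> [24, 300, 258, 138, -288, 126] -> [126, -288, 138, 258, 300, 24] -> [130, -284, 142, 262, 304, 28] -> [121, -293, 133, 253, 295, 19] -> [121, -293, 133]
  [30, 17, 26, 38, -42, 16, 4, 31] -> [180, 102, 156, 228, -252, 96, 24, 186] -> [186, 24, 96, -252, 228, 156, 102, 180] -> [190, 28, 100, -248, 232, 160, 106, 184] -> [181, 19, 91, -257, 223, 151, 97, 175] -> [181, 19, 91]
  [-11, -33, 8, -40, -28, -27, 39] -> [-66, -198, 48, -240, -168, -162, 234] -> [234, -162, -168, -240, 48, -198, -66] -> [238, -158, -164, -236, 52, -194, -62] -> [229, -167, -173, -245, 43, -203, -71] -> [229, -167, -173]
  [-6, -8, 28, -50, -36, -4] -> [-36, -48, 168, -300, -216, -24] -> [-24, -216, -300, 168, -48, -36] -> [-20, -212, -296, 172, -44, -32] -> [-29, -221, -305, 163, -53, -41] -> [-29, -221, -305]
  [13, -46, -28, 39, -3, -37, 5] -> [78, -276, -168, 234, -18, -222, 30] -> [30, -222, -18, 234, -168, -276, 78] -> [34, -218, -14, 238, -164, -272, 82] -> [25, -227, -23, 229, -173, -281, 73] -> [25, -227, -23]
  [21, -2, -2, 0, -6, -18, 26, 41, -39] -> [126, -12, -12, 0, -36, -108, 156, 246, -234] -> [-234, 246, 156, -108, -36, 0, -12, -12, 126] -> [-230, 250, 160, -104, -32, 4, -8, -8, 130] -> [-239, 241, 151, -113, -41, -5, -17, -17, 121] -> [-239, 241, 151]

[121, -293, 133]; [181, 19, 91]; [229, -167, -173]; [-29, -221, -305]; [25, -227, -23]; [-239, 241, 151]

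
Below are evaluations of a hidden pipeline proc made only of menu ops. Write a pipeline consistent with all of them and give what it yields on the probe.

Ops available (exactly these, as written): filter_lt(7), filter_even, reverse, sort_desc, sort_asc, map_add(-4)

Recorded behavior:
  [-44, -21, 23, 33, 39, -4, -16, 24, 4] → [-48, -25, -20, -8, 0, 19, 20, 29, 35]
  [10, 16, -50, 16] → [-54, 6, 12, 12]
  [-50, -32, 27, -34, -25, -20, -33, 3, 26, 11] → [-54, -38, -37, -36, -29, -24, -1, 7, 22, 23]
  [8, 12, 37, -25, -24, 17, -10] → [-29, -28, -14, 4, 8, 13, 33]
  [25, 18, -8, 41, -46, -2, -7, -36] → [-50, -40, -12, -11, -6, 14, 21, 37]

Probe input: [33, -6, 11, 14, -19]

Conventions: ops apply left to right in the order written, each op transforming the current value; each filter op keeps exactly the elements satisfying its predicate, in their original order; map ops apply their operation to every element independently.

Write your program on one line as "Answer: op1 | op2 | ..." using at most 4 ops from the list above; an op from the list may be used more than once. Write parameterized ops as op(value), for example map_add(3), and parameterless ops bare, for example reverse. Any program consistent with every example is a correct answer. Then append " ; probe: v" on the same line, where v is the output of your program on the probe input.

map_add(-4) | sort_desc | sort_asc ; probe: [-23, -10, 7, 10, 29]

Check, running the answer program on each example:
  [-44, -21, 23, 33, 39, -4, -16, 24, 4] -> [-48, -25, 19, 29, 35, -8, -20, 20, 0] -> [35, 29, 20, 19, 0, -8, -20, -25, -48] -> [-48, -25, -20, -8, 0, 19, 20, 29, 35]
  [10, 16, -50, 16] -> [6, 12, -54, 12] -> [12, 12, 6, -54] -> [-54, 6, 12, 12]
  [-50, -32, 27, -34, -25, -20, -33, 3, 26, 11] -> [-54, -36, 23, -38, -29, -24, -37, -1, 22, 7] -> [23, 22, 7, -1, -24, -29, -36, -37, -38, -54] -> [-54, -38, -37, -36, -29, -24, -1, 7, 22, 23]
  [8, 12, 37, -25, -24, 17, -10] -> [4, 8, 33, -29, -28, 13, -14] -> [33, 13, 8, 4, -14, -28, -29] -> [-29, -28, -14, 4, 8, 13, 33]
  [25, 18, -8, 41, -46, -2, -7, -36] -> [21, 14, -12, 37, -50, -6, -11, -40] -> [37, 21, 14, -6, -11, -12, -40, -50] -> [-50, -40, -12, -11, -6, 14, 21, 37]
  probe: [33, -6, 11, 14, -19] -> [29, -10, 7, 10, -23] -> [29, 10, 7, -10, -23] -> [-23, -10, 7, 10, 29]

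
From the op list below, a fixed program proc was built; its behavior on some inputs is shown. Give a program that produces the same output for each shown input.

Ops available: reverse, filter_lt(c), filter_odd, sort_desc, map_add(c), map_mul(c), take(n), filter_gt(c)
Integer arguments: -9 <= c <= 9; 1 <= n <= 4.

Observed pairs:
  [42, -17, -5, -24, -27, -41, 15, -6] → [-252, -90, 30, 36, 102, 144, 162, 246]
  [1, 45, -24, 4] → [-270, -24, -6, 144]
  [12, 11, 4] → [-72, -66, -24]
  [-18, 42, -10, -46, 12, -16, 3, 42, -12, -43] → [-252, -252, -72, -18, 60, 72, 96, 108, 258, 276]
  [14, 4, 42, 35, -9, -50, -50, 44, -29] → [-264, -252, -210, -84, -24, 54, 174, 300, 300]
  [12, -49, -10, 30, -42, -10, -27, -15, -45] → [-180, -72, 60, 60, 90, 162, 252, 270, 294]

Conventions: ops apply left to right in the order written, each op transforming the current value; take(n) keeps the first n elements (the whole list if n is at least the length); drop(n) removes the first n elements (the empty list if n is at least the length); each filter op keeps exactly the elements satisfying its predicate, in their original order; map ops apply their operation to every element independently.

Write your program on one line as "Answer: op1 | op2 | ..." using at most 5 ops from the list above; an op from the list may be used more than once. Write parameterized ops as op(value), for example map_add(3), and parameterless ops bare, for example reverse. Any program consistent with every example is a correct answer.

map_mul(-6) | reverse | sort_desc | reverse

Check, running the answer program on each example:
  [42, -17, -5, -24, -27, -41, 15, -6] -> [-252, 102, 30, 144, 162, 246, -90, 36] -> [36, -90, 246, 162, 144, 30, 102, -252] -> [246, 162, 144, 102, 36, 30, -90, -252] -> [-252, -90, 30, 36, 102, 144, 162, 246]
  [1, 45, -24, 4] -> [-6, -270, 144, -24] -> [-24, 144, -270, -6] -> [144, -6, -24, -270] -> [-270, -24, -6, 144]
  [12, 11, 4] -> [-72, -66, -24] -> [-24, -66, -72] -> [-24, -66, -72] -> [-72, -66, -24]
  [-18, 42, -10, -46, 12, -16, 3, 42, -12, -43] -> [108, -252, 60, 276, -72, 96, -18, -252, 72, 258] -> [258, 72, -252, -18, 96, -72, 276, 60, -252, 108] -> [276, 258, 108, 96, 72, 60, -18, -72, -252, -252] -> [-252, -252, -72, -18, 60, 72, 96, 108, 258, 276]
  [14, 4, 42, 35, -9, -50, -50, 44, -29] -> [-84, -24, -252, -210, 54, 300, 300, -264, 174] -> [174, -264, 300, 300, 54, -210, -252, -24, -84] -> [300, 300, 174, 54, -24, -84, -210, -252, -264] -> [-264, -252, -210, -84, -24, 54, 174, 300, 300]
  [12, -49, -10, 30, -42, -10, -27, -15, -45] -> [-72, 294, 60, -180, 252, 60, 162, 90, 270] -> [270, 90, 162, 60, 252, -180, 60, 294, -72] -> [294, 270, 252, 162, 90, 60, 60, -72, -180] -> [-180, -72, 60, 60, 90, 162, 252, 270, 294]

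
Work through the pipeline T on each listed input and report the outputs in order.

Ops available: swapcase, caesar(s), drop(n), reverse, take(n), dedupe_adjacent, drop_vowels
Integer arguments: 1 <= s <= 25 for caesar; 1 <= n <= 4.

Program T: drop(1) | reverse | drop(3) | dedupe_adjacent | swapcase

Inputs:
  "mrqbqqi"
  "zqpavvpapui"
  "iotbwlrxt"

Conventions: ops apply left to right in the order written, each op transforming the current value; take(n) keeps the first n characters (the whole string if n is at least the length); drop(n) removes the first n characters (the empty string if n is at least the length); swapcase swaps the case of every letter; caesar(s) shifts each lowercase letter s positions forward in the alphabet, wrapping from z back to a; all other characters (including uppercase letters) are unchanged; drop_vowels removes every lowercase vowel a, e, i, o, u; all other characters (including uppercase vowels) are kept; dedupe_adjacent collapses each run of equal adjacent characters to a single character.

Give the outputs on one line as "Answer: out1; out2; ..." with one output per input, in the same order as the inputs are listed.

Execution, op by op:
  "mrqbqqi" -> "rqbqqi" -> "iqqbqr" -> "bqr" -> "bqr" -> "BQR"
  "zqpavvpapui" -> "qpavvpapui" -> "iupapvvapq" -> "apvvapq" -> "apvapq" -> "APVAPQ"
  "iotbwlrxt" -> "otbwlrxt" -> "txrlwbto" -> "lwbto" -> "lwbto" -> "LWBTO"

"BQR"; "APVAPQ"; "LWBTO"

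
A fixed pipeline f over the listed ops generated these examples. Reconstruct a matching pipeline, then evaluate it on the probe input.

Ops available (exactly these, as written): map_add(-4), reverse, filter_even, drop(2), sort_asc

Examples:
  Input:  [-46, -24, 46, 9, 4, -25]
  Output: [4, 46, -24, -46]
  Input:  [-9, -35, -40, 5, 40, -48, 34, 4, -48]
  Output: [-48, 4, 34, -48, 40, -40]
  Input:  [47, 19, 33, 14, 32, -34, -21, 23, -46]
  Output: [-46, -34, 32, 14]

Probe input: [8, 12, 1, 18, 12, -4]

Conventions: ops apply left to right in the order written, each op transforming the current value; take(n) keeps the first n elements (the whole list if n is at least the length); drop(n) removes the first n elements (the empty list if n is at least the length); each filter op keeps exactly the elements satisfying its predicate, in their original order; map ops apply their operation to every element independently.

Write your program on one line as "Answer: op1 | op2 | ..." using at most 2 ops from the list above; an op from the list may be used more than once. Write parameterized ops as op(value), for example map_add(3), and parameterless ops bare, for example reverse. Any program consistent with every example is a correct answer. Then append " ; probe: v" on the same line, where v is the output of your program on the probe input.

filter_even | reverse ; probe: [-4, 12, 18, 12, 8]

Check, running the answer program on each example:
  [-46, -24, 46, 9, 4, -25] -> [-46, -24, 46, 4] -> [4, 46, -24, -46]
  [-9, -35, -40, 5, 40, -48, 34, 4, -48] -> [-40, 40, -48, 34, 4, -48] -> [-48, 4, 34, -48, 40, -40]
  [47, 19, 33, 14, 32, -34, -21, 23, -46] -> [14, 32, -34, -46] -> [-46, -34, 32, 14]
  probe: [8, 12, 1, 18, 12, -4] -> [8, 12, 18, 12, -4] -> [-4, 12, 18, 12, 8]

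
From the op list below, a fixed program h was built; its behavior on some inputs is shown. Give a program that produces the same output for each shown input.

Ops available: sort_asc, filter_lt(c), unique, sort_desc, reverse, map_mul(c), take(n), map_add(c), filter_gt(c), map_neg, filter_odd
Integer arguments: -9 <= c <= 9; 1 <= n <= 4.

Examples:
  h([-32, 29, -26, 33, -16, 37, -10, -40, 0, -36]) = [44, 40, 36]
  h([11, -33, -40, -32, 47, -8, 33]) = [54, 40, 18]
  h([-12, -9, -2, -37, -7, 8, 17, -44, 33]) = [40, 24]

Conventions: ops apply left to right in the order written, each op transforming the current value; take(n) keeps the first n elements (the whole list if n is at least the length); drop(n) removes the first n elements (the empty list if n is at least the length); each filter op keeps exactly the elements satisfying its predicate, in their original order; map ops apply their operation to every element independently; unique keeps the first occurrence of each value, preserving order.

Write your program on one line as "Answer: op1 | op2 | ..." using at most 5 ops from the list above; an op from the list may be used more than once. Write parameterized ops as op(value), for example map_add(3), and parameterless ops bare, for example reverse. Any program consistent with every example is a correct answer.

filter_gt(8) | reverse | map_add(7) | reverse | sort_desc

Check, running the answer program on each example:
  [-32, 29, -26, 33, -16, 37, -10, -40, 0, -36] -> [29, 33, 37] -> [37, 33, 29] -> [44, 40, 36] -> [36, 40, 44] -> [44, 40, 36]
  [11, -33, -40, -32, 47, -8, 33] -> [11, 47, 33] -> [33, 47, 11] -> [40, 54, 18] -> [18, 54, 40] -> [54, 40, 18]
  [-12, -9, -2, -37, -7, 8, 17, -44, 33] -> [17, 33] -> [33, 17] -> [40, 24] -> [24, 40] -> [40, 24]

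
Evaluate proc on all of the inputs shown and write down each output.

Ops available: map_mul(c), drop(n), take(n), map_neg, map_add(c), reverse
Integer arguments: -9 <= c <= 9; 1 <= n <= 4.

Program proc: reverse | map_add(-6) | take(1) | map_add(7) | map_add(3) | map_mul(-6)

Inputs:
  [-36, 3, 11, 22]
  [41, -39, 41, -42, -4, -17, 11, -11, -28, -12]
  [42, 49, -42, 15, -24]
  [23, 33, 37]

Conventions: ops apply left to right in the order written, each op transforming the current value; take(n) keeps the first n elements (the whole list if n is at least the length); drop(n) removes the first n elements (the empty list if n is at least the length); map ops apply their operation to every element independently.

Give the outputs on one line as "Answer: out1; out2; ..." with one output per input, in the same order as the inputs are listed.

Execution, op by op:
  [-36, 3, 11, 22] -> [22, 11, 3, -36] -> [16, 5, -3, -42] -> [16] -> [23] -> [26] -> [-156]
  [41, -39, 41, -42, -4, -17, 11, -11, -28, -12] -> [-12, -28, -11, 11, -17, -4, -42, 41, -39, 41] -> [-18, -34, -17, 5, -23, -10, -48, 35, -45, 35] -> [-18] -> [-11] -> [-8] -> [48]
  [42, 49, -42, 15, -24] -> [-24, 15, -42, 49, 42] -> [-30, 9, -48, 43, 36] -> [-30] -> [-23] -> [-20] -> [120]
  [23, 33, 37] -> [37, 33, 23] -> [31, 27, 17] -> [31] -> [38] -> [41] -> [-246]

[-156]; [48]; [120]; [-246]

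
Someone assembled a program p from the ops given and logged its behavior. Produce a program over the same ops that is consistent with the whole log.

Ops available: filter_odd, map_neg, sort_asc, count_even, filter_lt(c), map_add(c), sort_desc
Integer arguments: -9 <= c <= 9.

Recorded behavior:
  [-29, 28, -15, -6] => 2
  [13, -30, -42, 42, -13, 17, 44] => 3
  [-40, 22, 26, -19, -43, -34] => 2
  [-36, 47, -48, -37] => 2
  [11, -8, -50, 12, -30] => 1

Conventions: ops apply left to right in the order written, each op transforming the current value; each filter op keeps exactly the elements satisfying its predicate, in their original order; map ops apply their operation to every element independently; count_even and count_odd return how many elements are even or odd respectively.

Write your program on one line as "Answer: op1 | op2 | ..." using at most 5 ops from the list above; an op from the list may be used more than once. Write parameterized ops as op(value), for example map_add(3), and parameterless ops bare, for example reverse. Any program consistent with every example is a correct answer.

sort_desc | map_add(-8) | map_add(3) | count_even

Check, running the answer program on each example:
  [-29, 28, -15, -6] -> [28, -6, -15, -29] -> [20, -14, -23, -37] -> [23, -11, -20, -34] -> 2
  [13, -30, -42, 42, -13, 17, 44] -> [44, 42, 17, 13, -13, -30, -42] -> [36, 34, 9, 5, -21, -38, -50] -> [39, 37, 12, 8, -18, -35, -47] -> 3
  [-40, 22, 26, -19, -43, -34] -> [26, 22, -19, -34, -40, -43] -> [18, 14, -27, -42, -48, -51] -> [21, 17, -24, -39, -45, -48] -> 2
  [-36, 47, -48, -37] -> [47, -36, -37, -48] -> [39, -44, -45, -56] -> [42, -41, -42, -53] -> 2
  [11, -8, -50, 12, -30] -> [12, 11, -8, -30, -50] -> [4, 3, -16, -38, -58] -> [7, 6, -13, -35, -55] -> 1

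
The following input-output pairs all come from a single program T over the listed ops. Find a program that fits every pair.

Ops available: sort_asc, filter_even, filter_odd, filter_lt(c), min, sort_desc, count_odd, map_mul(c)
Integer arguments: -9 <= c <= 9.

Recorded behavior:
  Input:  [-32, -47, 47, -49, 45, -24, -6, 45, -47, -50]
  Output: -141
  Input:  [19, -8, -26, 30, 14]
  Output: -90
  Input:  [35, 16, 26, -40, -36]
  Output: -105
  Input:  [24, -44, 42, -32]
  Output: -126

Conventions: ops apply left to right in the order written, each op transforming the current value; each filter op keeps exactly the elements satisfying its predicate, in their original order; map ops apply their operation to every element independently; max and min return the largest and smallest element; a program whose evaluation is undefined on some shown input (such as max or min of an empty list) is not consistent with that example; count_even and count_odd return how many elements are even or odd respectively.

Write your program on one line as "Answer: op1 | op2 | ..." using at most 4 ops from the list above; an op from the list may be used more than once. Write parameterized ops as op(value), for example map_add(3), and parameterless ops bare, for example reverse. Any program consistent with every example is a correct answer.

sort_desc | map_mul(-3) | min

Check, running the answer program on each example:
  [-32, -47, 47, -49, 45, -24, -6, 45, -47, -50] -> [47, 45, 45, -6, -24, -32, -47, -47, -49, -50] -> [-141, -135, -135, 18, 72, 96, 141, 141, 147, 150] -> -141
  [19, -8, -26, 30, 14] -> [30, 19, 14, -8, -26] -> [-90, -57, -42, 24, 78] -> -90
  [35, 16, 26, -40, -36] -> [35, 26, 16, -36, -40] -> [-105, -78, -48, 108, 120] -> -105
  [24, -44, 42, -32] -> [42, 24, -32, -44] -> [-126, -72, 96, 132] -> -126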